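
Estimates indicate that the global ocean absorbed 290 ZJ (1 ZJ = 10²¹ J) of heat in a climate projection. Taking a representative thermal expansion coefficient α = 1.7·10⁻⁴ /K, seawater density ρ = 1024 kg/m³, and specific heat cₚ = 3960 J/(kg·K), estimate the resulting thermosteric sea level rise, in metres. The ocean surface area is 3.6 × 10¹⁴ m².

Per unit area: Q = 290×10²¹ / (3.6×10¹⁴) ≈ 8.056×10⁸ J/m²
Δh = αQ/(ρcₚ) = 1.7×10⁻⁴ × 8.056×10⁸ / (1024 × 3960) ≈ 0.033773 m

about 0.0338 m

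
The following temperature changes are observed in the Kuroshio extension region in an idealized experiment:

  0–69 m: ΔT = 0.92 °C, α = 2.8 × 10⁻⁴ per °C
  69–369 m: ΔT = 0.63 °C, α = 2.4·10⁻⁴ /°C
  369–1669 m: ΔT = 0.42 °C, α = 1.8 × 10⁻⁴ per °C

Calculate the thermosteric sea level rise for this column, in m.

Layer 1: 69 × 2.8×10⁻⁴ × 0.92 = 0.0177744 m
2.4×10⁻⁴ × 0.63 × 300 = 0.04536 m
1.8×10⁻⁴ × 1300 × 0.42 = 0.09828 m
Δh = 0.0177744 + 0.04536 + 0.09828 = 0.1614144 m ≈ 0.161 m

Δh ≈ 0.161 m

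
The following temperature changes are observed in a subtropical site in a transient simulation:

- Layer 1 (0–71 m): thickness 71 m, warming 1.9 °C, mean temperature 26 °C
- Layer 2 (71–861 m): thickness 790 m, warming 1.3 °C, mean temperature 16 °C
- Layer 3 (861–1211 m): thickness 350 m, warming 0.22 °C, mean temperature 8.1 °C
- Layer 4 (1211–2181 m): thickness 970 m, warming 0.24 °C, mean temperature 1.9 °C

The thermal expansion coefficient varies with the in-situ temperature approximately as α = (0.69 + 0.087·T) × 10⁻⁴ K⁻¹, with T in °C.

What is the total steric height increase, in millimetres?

about 284 mm

Layer 1: α = (0.69 + 0.087×26)×10⁻⁴ = 2.952×10⁻⁴ K⁻¹
Layer 2: α = (0.69 + 0.087×16)×10⁻⁴ = 2.082×10⁻⁴ K⁻¹
Layer 3: α = (0.69 + 0.087×8.1)×10⁻⁴ = 1.3947×10⁻⁴ K⁻¹
Layer 4: α = (0.69 + 0.087×1.9)×10⁻⁴ = 0.8553×10⁻⁴ K⁻¹
0–71 m: 71 × 1.9 × 2.952×10⁻⁴ = 0.03982248 m
2.082×10⁻⁴ × 790 × 1.3 = 0.2138214 m
861–1211 m: 350 × 0.22 × 1.3947×10⁻⁴ = 0.01073919 m
Layer 4: 970 × 0.8553×10⁻⁴ × 0.24 = 0.019911384 m
Δh = 0.03982248 + 0.2138214 + 0.01073919 + 0.019911384 = 0.284294454 m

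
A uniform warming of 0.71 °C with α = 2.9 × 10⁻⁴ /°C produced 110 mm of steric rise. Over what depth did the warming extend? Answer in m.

H = Δh/(αΔT) = 0.11 / (2.9×10⁻⁴ × 0.71) ≈ 534.2 m

H ≈ 530 m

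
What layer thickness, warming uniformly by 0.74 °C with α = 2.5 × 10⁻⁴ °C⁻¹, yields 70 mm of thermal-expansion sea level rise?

H = Δh/(αΔT) = 0.07 / (2.5×10⁻⁴ × 0.74) ≈ 378.4 m

H ≈ 380 m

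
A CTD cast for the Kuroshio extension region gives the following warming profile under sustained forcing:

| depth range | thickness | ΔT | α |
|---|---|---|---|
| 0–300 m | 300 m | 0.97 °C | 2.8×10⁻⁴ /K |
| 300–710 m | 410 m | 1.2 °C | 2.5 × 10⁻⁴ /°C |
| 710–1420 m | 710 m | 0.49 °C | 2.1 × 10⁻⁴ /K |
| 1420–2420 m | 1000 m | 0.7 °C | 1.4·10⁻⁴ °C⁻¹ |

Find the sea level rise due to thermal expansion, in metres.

0.38 m of thermosteric rise

0–300 m: 300 × 2.8×10⁻⁴ × 0.97 = 0.08148 m
Layer 2: 410 × 1.2 × 2.5×10⁻⁴ = 0.12300 m
710 × 2.1×10⁻⁴ × 0.49 = 0.073059 m
1.4×10⁻⁴ × 0.7 × 1000 = 0.09800 m
Δh = 0.08148 + 0.12300 + 0.073059 + 0.09800 = 0.375539 m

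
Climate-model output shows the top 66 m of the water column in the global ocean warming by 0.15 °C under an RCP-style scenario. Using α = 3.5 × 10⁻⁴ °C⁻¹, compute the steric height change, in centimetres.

about 0.347 cm

Δh = αΔT·H = 3.5×10⁻⁴ × 0.15 × 66 = 0.003465 m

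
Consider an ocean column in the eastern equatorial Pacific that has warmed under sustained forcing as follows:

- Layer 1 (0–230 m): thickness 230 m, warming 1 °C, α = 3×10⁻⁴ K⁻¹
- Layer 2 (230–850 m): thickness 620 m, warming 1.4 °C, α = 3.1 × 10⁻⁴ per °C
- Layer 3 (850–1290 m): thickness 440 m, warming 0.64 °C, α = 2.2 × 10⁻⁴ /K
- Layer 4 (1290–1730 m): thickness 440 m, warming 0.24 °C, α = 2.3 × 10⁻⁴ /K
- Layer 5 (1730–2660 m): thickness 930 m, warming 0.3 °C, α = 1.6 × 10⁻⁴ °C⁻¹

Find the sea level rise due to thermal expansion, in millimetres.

Δh ≈ 470 mm

3×10⁻⁴ × 1 × 230 = 0.06900 m
230–850 m: 3.1×10⁻⁴ × 620 × 1.4 = 0.26908 m
850–1290 m: 2.2×10⁻⁴ × 0.64 × 440 = 0.061952 m
1290–1730 m: 0.24 × 440 × 2.3×10⁻⁴ = 0.024288 m
Layer 5: 1.6×10⁻⁴ × 930 × 0.3 = 0.04464 m
Δh = 0.06900 + 0.26908 + 0.061952 + 0.024288 + 0.04464 = 0.46896 m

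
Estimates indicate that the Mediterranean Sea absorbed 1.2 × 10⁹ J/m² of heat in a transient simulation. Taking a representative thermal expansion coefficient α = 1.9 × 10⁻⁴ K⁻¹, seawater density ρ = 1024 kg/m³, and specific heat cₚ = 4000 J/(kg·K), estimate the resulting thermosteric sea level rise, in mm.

Δh = 55.7 mm

Δh = αQ/(ρcₚ) = 1.9×10⁻⁴ × 1.2×10⁹ / (1024 × 4000) ≈ 0.055664 m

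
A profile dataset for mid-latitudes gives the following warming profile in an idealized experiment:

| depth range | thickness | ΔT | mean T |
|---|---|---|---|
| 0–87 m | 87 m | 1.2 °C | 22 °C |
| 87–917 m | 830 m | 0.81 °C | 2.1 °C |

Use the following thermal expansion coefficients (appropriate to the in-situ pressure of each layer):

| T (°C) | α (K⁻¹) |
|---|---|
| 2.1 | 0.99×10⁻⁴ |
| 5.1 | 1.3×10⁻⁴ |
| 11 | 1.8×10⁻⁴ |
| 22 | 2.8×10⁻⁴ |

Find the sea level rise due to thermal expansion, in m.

0.0958 m of thermosteric rise

Layer 1 at 22 °C → α = 2.8×10⁻⁴ K⁻¹
Layer 2 at 2.1 °C → α = 0.99×10⁻⁴ K⁻¹
0–87 m: 2.8×10⁻⁴ × 87 × 1.2 = 0.029232 m
87–917 m: 0.81 × 0.99×10⁻⁴ × 830 = 0.0665577 m
Δh = 0.029232 + 0.0665577 = 0.0957897 m ≈ 0.0958 m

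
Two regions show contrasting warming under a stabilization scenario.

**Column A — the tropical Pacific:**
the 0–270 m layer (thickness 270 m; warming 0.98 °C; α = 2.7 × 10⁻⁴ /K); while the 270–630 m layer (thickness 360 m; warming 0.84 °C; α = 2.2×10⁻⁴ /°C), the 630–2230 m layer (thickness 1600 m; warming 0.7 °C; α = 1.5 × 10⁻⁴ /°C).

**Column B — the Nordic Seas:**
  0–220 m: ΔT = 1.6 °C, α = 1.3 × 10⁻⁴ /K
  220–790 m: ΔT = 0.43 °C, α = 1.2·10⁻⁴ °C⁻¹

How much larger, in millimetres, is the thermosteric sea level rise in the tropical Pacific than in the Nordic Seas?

230 mm

A 0–270 m: 270 × 0.98 × 2.7×10⁻⁴ = 0.071442 m
A 0.84 × 2.2×10⁻⁴ × 360 = 0.066528 m
A Layer 3: 0.7 × 1600 × 1.5×10⁻⁴ = 0.16800 m
A total: 0.30597 m
B 1.6 × 220 × 1.3×10⁻⁴ = 0.04576 m
B 1.2×10⁻⁴ × 570 × 0.43 = 0.029412 m
B total: 0.075172 m
Difference: 0.30597 − 0.075172 = 0.230798 m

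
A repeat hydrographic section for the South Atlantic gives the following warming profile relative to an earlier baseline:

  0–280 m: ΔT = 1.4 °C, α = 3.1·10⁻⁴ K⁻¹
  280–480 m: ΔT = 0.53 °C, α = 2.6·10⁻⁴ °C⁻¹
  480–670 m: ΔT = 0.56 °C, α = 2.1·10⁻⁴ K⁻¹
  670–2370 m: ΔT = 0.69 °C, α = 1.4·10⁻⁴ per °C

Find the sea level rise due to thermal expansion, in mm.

280 × 3.1×10⁻⁴ × 1.4 = 0.12152 m
Layer 2: 2.6×10⁻⁴ × 0.53 × 200 = 0.02756 m
480–670 m: 0.56 × 190 × 2.1×10⁻⁴ = 0.022344 m
Layer 4: 0.69 × 1.4×10⁻⁴ × 1700 = 0.16422 m
Δh = 0.12152 + 0.02756 + 0.022344 + 0.16422 = 0.335644 m ≈ 336 mm

336 mm of thermosteric rise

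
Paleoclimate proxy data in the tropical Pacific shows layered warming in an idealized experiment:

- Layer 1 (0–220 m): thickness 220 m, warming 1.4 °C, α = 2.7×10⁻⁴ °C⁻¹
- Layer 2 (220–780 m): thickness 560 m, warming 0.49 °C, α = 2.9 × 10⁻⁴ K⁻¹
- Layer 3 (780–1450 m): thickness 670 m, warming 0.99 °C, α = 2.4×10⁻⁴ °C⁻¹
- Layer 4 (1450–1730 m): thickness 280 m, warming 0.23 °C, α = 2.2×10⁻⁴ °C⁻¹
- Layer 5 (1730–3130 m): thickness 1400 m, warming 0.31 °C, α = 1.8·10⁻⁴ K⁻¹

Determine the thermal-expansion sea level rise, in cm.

41.4 cm of thermosteric rise

Layer 1: 1.4 × 220 × 2.7×10⁻⁴ = 0.08316 m
Layer 2: 560 × 0.49 × 2.9×10⁻⁴ = 0.079576 m
Layer 3: 2.4×10⁻⁴ × 0.99 × 670 = 0.159192 m
Layer 4: 2.2×10⁻⁴ × 0.23 × 280 = 0.014168 m
1730–3130 m: 0.31 × 1.8×10⁻⁴ × 1400 = 0.07812 m
Δh = 0.08316 + 0.079576 + 0.159192 + 0.014168 + 0.07812 = 0.414216 m ≈ 41.4 cm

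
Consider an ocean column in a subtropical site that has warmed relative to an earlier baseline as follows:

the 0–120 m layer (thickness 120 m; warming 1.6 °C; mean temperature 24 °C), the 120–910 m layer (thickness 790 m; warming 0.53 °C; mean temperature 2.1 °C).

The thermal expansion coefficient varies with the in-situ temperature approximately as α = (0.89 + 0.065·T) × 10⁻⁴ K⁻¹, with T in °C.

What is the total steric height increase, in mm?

Δh ≈ 90.0 mm

Layer 1: α = (0.89 + 0.065×24)×10⁻⁴ = 2.45×10⁻⁴ K⁻¹
Layer 2: α = (0.89 + 0.065×2.1)×10⁻⁴ = 1.0265×10⁻⁴ K⁻¹
0–120 m: 1.6 × 120 × 2.45×10⁻⁴ = 0.04704 m
Layer 2: 1.0265×10⁻⁴ × 0.53 × 790 = 0.042979555 m
Δh = 0.04704 + 0.042979555 = 0.090019555 m ≈ 90.0 mm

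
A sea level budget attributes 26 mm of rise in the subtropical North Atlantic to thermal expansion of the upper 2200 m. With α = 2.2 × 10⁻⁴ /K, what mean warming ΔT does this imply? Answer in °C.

0.0537 °C

ΔT = Δh/(αH) = 0.026 / (2.2×10⁻⁴ × 2200) ≈ 0.05372 °C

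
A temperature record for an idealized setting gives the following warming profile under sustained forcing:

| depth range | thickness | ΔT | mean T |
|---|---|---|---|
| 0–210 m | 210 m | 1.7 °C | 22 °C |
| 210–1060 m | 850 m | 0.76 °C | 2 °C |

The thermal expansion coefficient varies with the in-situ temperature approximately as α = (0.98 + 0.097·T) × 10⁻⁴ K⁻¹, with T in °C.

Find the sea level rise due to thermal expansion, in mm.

Layer 1: α = (0.98 + 0.097×22)×10⁻⁴ = 3.114×10⁻⁴ K⁻¹
Layer 2: α = (0.98 + 0.097×2)×10⁻⁴ = 1.174×10⁻⁴ K⁻¹
1.7 × 3.114×10⁻⁴ × 210 = 0.1111698 m
0.76 × 850 × 1.174×10⁻⁴ = 0.0758404 m
Δh = 0.1111698 + 0.0758404 = 0.1870102 m ≈ 187 mm

187 mm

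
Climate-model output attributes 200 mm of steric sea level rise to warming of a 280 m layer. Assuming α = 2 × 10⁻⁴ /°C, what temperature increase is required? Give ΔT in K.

about 3.57 K

ΔT = Δh/(αH) = 0.2 / (2×10⁻⁴ × 280) ≈ 3.571 K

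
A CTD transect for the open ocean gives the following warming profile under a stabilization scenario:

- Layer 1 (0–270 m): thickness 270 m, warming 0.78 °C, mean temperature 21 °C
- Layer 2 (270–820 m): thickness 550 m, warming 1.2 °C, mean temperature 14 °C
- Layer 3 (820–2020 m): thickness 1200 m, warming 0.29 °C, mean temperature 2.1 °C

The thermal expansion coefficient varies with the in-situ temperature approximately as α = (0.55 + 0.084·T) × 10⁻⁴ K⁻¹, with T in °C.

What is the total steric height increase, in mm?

Layer 1: α = (0.55 + 0.084×21)×10⁻⁴ = 2.314×10⁻⁴ K⁻¹
Layer 2: α = (0.55 + 0.084×14)×10⁻⁴ = 1.726×10⁻⁴ K⁻¹
Layer 3: α = (0.55 + 0.084×2.1)×10⁻⁴ = 0.7264×10⁻⁴ K⁻¹
Layer 1: 2.314×10⁻⁴ × 270 × 0.78 = 0.04873284 m
270–820 m: 550 × 1.2 × 1.726×10⁻⁴ = 0.113916 m
0.7264×10⁻⁴ × 1200 × 0.29 = 0.02527872 m
Δh = 0.04873284 + 0.113916 + 0.02527872 = 0.18792756 m

about 188 mm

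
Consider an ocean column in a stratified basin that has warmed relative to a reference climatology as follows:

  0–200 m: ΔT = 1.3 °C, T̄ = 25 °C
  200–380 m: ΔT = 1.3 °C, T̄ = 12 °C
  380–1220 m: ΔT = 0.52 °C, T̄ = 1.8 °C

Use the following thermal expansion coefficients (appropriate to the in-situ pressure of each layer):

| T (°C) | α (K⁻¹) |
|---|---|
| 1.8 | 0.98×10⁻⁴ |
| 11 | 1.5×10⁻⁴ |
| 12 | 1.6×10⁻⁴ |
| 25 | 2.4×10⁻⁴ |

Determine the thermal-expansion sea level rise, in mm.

Layer 1 at 25 °C → α = 2.4×10⁻⁴ K⁻¹
Layer 2 at 12 °C → α = 1.6×10⁻⁴ K⁻¹
Layer 3 at 1.8 °C → α = 0.98×10⁻⁴ K⁻¹
Layer 1: 200 × 2.4×10⁻⁴ × 1.3 = 0.06240 m
Layer 2: 180 × 1.3 × 1.6×10⁻⁴ = 0.03744 m
380–1220 m: 840 × 0.52 × 0.98×10⁻⁴ = 0.0428064 m
Δh = 0.06240 + 0.03744 + 0.0428064 = 0.1426464 m

143 mm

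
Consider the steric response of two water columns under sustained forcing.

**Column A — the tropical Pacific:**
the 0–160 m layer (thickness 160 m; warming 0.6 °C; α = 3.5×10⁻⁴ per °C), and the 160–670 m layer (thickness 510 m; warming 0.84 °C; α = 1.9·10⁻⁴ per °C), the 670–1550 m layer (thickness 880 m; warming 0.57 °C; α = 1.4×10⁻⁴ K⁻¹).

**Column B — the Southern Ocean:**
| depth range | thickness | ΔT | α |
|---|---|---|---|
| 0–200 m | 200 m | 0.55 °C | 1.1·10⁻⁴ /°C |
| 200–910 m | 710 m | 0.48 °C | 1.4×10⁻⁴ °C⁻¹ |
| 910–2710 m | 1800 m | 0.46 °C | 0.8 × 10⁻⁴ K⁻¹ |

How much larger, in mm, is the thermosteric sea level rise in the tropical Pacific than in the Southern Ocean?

A Layer 1: 160 × 0.6 × 3.5×10⁻⁴ = 0.03360 m
A 1.9×10⁻⁴ × 510 × 0.84 = 0.081396 m
A 670–1550 m: 1.4×10⁻⁴ × 880 × 0.57 = 0.070224 m
A total: 0.18522 m
B Layer 1: 0.55 × 200 × 1.1×10⁻⁴ = 0.01210 m
B Layer 2: 1.4×10⁻⁴ × 710 × 0.48 = 0.047712 m
B Layer 3: 0.8×10⁻⁴ × 1800 × 0.46 = 0.06624 m
B total: 0.126052 m
Difference: 0.18522 − 0.126052 = 0.059168 m

Δh_A − Δh_B ≈ 59.2 mm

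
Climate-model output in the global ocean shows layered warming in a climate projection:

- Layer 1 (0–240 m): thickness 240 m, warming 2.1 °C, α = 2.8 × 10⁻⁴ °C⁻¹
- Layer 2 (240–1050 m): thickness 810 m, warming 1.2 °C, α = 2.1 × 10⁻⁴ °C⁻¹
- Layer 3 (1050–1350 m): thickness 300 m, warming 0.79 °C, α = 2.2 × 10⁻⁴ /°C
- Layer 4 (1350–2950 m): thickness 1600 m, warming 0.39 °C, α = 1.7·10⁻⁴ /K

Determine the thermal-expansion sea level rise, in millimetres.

Layer 1: 2.1 × 2.8×10⁻⁴ × 240 = 0.14112 m
810 × 1.2 × 2.1×10⁻⁴ = 0.20412 m
1050–1350 m: 2.2×10⁻⁴ × 300 × 0.79 = 0.05214 m
1350–2950 m: 0.39 × 1.7×10⁻⁴ × 1600 = 0.10608 m
Δh = 0.14112 + 0.20412 + 0.05214 + 0.10608 = 0.50346 m

Δh ≈ 503 mm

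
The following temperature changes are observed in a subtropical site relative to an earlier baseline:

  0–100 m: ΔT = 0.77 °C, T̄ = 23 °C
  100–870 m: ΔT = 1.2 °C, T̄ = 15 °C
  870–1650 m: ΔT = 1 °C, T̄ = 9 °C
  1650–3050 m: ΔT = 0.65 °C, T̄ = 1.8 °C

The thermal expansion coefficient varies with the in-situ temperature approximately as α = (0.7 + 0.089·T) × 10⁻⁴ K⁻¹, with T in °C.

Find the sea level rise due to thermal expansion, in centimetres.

Layer 1: α = (0.7 + 0.089×23)×10⁻⁴ = 2.747×10⁻⁴ K⁻¹
Layer 2: α = (0.7 + 0.089×15)×10⁻⁴ = 2.035×10⁻⁴ K⁻¹
Layer 3: α = (0.7 + 0.089×9)×10⁻⁴ = 1.501×10⁻⁴ K⁻¹
Layer 4: α = (0.7 + 0.089×1.8)×10⁻⁴ = 0.8602×10⁻⁴ K⁻¹
Layer 1: 0.77 × 100 × 2.747×10⁻⁴ = 0.0211519 m
Layer 2: 770 × 1.2 × 2.035×10⁻⁴ = 0.188034 m
Layer 3: 780 × 1 × 1.501×10⁻⁴ = 0.117078 m
0.8602×10⁻⁴ × 1400 × 0.65 = 0.0782782 m
Δh = 0.0211519 + 0.188034 + 0.117078 + 0.0782782 = 0.4045421 m

about 40 cm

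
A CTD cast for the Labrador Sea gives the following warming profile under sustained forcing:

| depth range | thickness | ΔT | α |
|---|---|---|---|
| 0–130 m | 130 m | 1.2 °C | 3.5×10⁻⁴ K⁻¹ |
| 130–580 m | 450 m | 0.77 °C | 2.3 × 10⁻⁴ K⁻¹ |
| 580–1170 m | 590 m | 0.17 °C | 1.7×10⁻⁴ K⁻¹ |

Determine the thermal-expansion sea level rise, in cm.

about 15.1 cm

0–130 m: 130 × 1.2 × 3.5×10⁻⁴ = 0.05460 m
Layer 2: 2.3×10⁻⁴ × 450 × 0.77 = 0.079695 m
0.17 × 1.7×10⁻⁴ × 590 = 0.017051 m
Δh = 0.05460 + 0.079695 + 0.017051 = 0.151346 m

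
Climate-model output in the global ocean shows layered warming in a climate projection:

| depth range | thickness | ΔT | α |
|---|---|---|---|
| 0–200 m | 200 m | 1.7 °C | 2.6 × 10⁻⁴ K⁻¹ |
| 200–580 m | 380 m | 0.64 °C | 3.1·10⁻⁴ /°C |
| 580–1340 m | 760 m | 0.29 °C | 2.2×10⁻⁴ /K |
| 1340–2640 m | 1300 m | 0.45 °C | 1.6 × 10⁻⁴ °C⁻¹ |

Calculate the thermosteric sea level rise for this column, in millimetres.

Layer 1: 1.7 × 200 × 2.6×10⁻⁴ = 0.08840 m
200–580 m: 380 × 0.64 × 3.1×10⁻⁴ = 0.075392 m
580–1340 m: 760 × 0.29 × 2.2×10⁻⁴ = 0.048488 m
0.45 × 1300 × 1.6×10⁻⁴ = 0.09360 m
Δh = 0.08840 + 0.075392 + 0.048488 + 0.09360 = 0.30588 m

about 306 mm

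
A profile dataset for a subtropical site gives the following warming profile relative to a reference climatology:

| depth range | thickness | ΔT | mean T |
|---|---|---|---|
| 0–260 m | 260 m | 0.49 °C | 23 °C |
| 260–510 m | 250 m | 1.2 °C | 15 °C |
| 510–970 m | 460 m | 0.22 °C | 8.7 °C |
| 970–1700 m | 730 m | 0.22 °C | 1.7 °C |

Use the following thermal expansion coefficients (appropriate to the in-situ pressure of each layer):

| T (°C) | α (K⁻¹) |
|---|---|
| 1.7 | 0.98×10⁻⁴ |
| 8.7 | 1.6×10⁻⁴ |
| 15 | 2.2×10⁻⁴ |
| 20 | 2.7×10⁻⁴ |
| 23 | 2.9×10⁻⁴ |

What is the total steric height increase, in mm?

135 mm of thermosteric rise

Layer 1 at 23 °C → α = 2.9×10⁻⁴ K⁻¹
Layer 2 at 15 °C → α = 2.2×10⁻⁴ K⁻¹
Layer 3 at 8.7 °C → α = 1.6×10⁻⁴ K⁻¹
Layer 4 at 1.7 °C → α = 0.98×10⁻⁴ K⁻¹
0–260 m: 0.49 × 260 × 2.9×10⁻⁴ = 0.036946 m
2.2×10⁻⁴ × 1.2 × 250 = 0.06600 m
460 × 0.22 × 1.6×10⁻⁴ = 0.016192 m
0.22 × 730 × 0.98×10⁻⁴ = 0.0157388 m
Δh = 0.036946 + 0.06600 + 0.016192 + 0.0157388 = 0.1348768 m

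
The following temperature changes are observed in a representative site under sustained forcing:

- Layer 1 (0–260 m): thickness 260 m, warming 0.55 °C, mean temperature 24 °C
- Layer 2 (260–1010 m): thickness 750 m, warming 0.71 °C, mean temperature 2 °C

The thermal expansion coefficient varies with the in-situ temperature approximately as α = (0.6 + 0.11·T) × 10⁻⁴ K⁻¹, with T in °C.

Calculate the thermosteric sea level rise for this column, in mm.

Layer 1: α = (0.6 + 0.11×24)×10⁻⁴ = 3.24×10⁻⁴ K⁻¹
Layer 2: α = (0.6 + 0.11×2)×10⁻⁴ = 0.82×10⁻⁴ K⁻¹
0–260 m: 260 × 3.24×10⁻⁴ × 0.55 = 0.046332 m
0.71 × 0.82×10⁻⁴ × 750 = 0.043665 m
Δh = 0.046332 + 0.043665 = 0.089997 m ≈ 90 mm

Δh ≈ 90 mm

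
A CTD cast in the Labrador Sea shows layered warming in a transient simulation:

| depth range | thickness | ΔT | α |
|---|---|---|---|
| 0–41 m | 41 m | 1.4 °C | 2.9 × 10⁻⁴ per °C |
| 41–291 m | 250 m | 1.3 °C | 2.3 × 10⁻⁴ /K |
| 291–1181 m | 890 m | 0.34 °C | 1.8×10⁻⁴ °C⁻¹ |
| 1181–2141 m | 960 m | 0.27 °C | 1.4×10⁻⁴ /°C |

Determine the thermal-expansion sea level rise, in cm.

Δh ≈ 18 cm

41 × 1.4 × 2.9×10⁻⁴ = 0.016646 m
41–291 m: 1.3 × 250 × 2.3×10⁻⁴ = 0.07475 m
291–1181 m: 0.34 × 890 × 1.8×10⁻⁴ = 0.054468 m
1.4×10⁻⁴ × 960 × 0.27 = 0.036288 m
Δh = 0.016646 + 0.07475 + 0.054468 + 0.036288 = 0.182152 m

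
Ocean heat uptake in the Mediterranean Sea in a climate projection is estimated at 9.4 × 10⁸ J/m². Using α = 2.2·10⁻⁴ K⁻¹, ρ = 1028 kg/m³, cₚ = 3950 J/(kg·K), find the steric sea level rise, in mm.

Δh = αQ/(ρcₚ) = 2.2×10⁻⁴ × 9.4×10⁸ / (1028 × 3950) ≈ 0.050928 m

Δh = 51 mm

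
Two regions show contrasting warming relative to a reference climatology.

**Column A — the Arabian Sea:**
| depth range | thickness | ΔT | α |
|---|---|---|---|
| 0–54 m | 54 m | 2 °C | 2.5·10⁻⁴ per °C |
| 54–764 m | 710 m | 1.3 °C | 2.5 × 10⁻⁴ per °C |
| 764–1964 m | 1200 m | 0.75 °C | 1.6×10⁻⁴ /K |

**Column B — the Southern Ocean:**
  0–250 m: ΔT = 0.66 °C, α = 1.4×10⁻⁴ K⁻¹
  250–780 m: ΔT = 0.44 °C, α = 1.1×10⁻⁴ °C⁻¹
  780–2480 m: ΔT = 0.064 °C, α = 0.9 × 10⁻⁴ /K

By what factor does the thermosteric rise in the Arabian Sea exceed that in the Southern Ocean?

a factor of 6.9

A 54 × 2 × 2.5×10⁻⁴ = 0.02700 m
A 1.3 × 710 × 2.5×10⁻⁴ = 0.23075 m
A 0.75 × 1.6×10⁻⁴ × 1200 = 0.14400 m
A total: 0.40175 m
B Layer 1: 250 × 1.4×10⁻⁴ × 0.66 = 0.02310 m
B 530 × 0.44 × 1.1×10⁻⁴ = 0.025652 m
B 780–2480 m: 1700 × 0.9×10⁻⁴ × 0.064 = 0.009792 m
B total: 0.058544 m
Ratio: 0.40175 / 0.058544 ≈ 6.862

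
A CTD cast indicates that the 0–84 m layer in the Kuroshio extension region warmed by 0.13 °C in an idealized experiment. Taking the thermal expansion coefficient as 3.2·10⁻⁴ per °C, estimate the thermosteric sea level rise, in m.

0.0035 m of thermosteric rise

Δh = αΔT·H = 3.2×10⁻⁴ × 0.13 × 84 = 0.0034944 m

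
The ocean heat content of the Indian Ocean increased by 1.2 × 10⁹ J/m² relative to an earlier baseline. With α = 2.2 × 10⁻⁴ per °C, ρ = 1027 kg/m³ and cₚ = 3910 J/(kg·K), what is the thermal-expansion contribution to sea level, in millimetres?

65.7 mm of thermosteric rise

Δh = αQ/(ρcₚ) = 2.2×10⁻⁴ × 1.2×10⁹ / (1027 × 3910) ≈ 0.065744 m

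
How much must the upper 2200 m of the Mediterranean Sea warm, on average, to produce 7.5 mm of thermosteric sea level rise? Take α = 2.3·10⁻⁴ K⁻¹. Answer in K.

ΔT ≈ 0.015 K

ΔT = Δh/(αH) = 0.0075 / (2.3×10⁻⁴ × 2200) ≈ 0.01482 K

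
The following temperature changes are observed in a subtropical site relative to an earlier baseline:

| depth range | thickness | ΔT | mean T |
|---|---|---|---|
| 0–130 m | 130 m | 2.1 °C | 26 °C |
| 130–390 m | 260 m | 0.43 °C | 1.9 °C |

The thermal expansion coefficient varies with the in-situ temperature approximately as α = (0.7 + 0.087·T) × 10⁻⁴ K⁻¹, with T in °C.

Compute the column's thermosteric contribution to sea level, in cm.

Layer 1: α = (0.7 + 0.087×26)×10⁻⁴ = 2.962×10⁻⁴ K⁻¹
Layer 2: α = (0.7 + 0.087×1.9)×10⁻⁴ = 0.8653×10⁻⁴ K⁻¹
0–130 m: 130 × 2.1 × 2.962×10⁻⁴ = 0.0808626 m
260 × 0.43 × 0.8653×10⁻⁴ = 0.009674054 m
Δh = 0.0808626 + 0.009674054 = 0.090536654 m

about 9.1 cm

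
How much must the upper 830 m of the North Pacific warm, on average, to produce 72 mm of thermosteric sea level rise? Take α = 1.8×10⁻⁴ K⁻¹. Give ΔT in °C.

ΔT = Δh/(αH) = 0.072 / (1.8×10⁻⁴ × 830) ≈ 0.4819 °C

0.482 °C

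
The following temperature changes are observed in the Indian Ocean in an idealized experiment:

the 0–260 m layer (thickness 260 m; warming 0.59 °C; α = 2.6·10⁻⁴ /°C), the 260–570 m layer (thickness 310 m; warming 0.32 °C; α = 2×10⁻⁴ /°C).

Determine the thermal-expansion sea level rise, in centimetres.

Δh ≈ 5.97 cm

2.6×10⁻⁴ × 260 × 0.59 = 0.039884 m
Layer 2: 0.32 × 310 × 2×10⁻⁴ = 0.01984 m
Δh = 0.039884 + 0.01984 = 0.059724 m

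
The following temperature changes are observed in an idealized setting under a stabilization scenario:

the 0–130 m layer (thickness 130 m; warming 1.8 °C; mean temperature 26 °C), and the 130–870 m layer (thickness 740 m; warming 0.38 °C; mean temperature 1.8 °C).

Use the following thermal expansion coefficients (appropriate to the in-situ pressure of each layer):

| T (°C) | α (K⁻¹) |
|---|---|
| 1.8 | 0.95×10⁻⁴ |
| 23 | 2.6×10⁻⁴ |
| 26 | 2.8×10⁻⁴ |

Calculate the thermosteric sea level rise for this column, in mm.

92.2 mm of thermosteric rise

Layer 1 at 26 °C → α = 2.8×10⁻⁴ K⁻¹
Layer 2 at 1.8 °C → α = 0.95×10⁻⁴ K⁻¹
0–130 m: 1.8 × 130 × 2.8×10⁻⁴ = 0.06552 m
0.38 × 740 × 0.95×10⁻⁴ = 0.026714 m
Δh = 0.06552 + 0.026714 = 0.092234 m ≈ 92.2 mm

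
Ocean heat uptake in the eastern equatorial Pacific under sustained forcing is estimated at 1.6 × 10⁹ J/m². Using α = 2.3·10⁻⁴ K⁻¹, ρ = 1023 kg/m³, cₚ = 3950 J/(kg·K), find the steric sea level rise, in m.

Δh = αQ/(ρcₚ) = 2.3×10⁻⁴ × 1.6×10⁹ / (1023 × 3950) ≈ 0.09107 m

Δh ≈ 0.0911 m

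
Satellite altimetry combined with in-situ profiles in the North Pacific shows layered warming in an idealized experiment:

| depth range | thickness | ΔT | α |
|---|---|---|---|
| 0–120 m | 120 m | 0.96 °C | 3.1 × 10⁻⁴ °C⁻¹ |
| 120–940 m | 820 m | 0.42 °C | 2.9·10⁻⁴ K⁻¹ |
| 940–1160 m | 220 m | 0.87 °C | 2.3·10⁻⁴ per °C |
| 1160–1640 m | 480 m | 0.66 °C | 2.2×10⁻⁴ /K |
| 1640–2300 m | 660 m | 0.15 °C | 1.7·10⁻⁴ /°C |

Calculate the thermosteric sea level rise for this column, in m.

Δh = 0.266 m

0–120 m: 0.96 × 120 × 3.1×10⁻⁴ = 0.035712 m
2.9×10⁻⁴ × 0.42 × 820 = 0.099876 m
220 × 2.3×10⁻⁴ × 0.87 = 0.044022 m
1160–1640 m: 2.2×10⁻⁴ × 480 × 0.66 = 0.069696 m
Layer 5: 0.15 × 660 × 1.7×10⁻⁴ = 0.01683 m
Δh = 0.035712 + 0.099876 + 0.044022 + 0.069696 + 0.01683 = 0.266136 m ≈ 0.266 m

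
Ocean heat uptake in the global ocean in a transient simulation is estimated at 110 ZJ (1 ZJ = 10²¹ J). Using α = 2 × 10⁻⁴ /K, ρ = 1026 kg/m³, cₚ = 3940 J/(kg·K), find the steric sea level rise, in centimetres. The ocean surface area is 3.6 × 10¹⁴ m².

about 1.51 cm

Per unit area: Q = 110×10²¹ / (3.6×10¹⁴) ≈ 3.056×10⁸ J/m²
Δh = αQ/(ρcₚ) = 2×10⁻⁴ × 3.056×10⁸ / (1026 × 3940) ≈ 0.01512 m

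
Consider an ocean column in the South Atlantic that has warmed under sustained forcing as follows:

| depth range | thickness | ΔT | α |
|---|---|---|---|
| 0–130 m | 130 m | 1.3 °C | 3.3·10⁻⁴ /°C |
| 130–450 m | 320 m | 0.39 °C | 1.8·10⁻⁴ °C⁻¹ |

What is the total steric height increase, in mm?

130 × 1.3 × 3.3×10⁻⁴ = 0.05577 m
1.8×10⁻⁴ × 0.39 × 320 = 0.022464 m
Δh = 0.05577 + 0.022464 = 0.078234 m ≈ 78.2 mm

Δh ≈ 78.2 mm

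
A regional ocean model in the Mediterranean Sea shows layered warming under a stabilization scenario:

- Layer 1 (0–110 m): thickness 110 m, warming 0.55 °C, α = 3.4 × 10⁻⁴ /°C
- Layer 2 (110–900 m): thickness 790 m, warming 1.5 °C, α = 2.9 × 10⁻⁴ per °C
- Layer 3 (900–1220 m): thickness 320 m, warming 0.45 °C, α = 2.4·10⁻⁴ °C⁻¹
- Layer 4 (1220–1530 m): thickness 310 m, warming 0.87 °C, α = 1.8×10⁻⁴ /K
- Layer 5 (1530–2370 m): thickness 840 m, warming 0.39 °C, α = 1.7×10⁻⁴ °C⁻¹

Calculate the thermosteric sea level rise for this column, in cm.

110 × 0.55 × 3.4×10⁻⁴ = 0.02057 m
110–900 m: 2.9×10⁻⁴ × 1.5 × 790 = 0.34365 m
0.45 × 320 × 2.4×10⁻⁴ = 0.03456 m
1220–1530 m: 1.8×10⁻⁴ × 310 × 0.87 = 0.048546 m
Layer 5: 0.39 × 1.7×10⁻⁴ × 840 = 0.055692 m
Δh = 0.02057 + 0.34365 + 0.03456 + 0.048546 + 0.055692 = 0.503018 m

Δh ≈ 50 cm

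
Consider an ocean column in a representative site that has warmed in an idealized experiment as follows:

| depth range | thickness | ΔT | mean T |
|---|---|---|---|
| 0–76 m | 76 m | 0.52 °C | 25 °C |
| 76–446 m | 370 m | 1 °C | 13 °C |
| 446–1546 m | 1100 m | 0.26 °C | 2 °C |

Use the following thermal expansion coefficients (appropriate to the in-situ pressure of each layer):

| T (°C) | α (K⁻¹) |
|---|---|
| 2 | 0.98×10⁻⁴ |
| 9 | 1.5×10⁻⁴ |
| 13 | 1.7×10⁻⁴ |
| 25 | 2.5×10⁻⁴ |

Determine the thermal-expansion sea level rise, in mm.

Layer 1 at 25 °C → α = 2.5×10⁻⁴ K⁻¹
Layer 2 at 13 °C → α = 1.7×10⁻⁴ K⁻¹
Layer 3 at 2 °C → α = 0.98×10⁻⁴ K⁻¹
76 × 2.5×10⁻⁴ × 0.52 = 0.00988 m
1.7×10⁻⁴ × 1 × 370 = 0.06290 m
1100 × 0.98×10⁻⁴ × 0.26 = 0.028028 m
Δh = 0.00988 + 0.06290 + 0.028028 = 0.100808 m

101 mm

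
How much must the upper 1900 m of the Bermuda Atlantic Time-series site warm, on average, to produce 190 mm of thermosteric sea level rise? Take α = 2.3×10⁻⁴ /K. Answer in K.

ΔT ≈ 0.435 K

ΔT = Δh/(αH) = 0.19 / (2.3×10⁻⁴ × 1900) ≈ 0.4348 K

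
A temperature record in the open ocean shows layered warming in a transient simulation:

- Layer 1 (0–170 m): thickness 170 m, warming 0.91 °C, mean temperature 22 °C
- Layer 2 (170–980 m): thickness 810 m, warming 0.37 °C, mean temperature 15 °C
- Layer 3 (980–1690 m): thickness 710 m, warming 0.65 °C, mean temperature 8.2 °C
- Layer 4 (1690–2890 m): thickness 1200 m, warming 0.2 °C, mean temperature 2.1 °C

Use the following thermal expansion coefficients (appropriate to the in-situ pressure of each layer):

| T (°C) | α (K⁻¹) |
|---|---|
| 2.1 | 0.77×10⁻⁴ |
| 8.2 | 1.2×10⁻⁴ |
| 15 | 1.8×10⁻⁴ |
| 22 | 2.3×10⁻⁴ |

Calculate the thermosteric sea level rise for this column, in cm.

16 cm of thermosteric rise

Layer 1 at 22 °C → α = 2.3×10⁻⁴ K⁻¹
Layer 2 at 15 °C → α = 1.8×10⁻⁴ K⁻¹
Layer 3 at 8.2 °C → α = 1.2×10⁻⁴ K⁻¹
Layer 4 at 2.1 °C → α = 0.77×10⁻⁴ K⁻¹
0.91 × 2.3×10⁻⁴ × 170 = 0.035581 m
1.8×10⁻⁴ × 810 × 0.37 = 0.053946 m
Layer 3: 710 × 1.2×10⁻⁴ × 0.65 = 0.05538 m
1690–2890 m: 0.2 × 1200 × 0.77×10⁻⁴ = 0.01848 m
Δh = 0.035581 + 0.053946 + 0.05538 + 0.01848 = 0.163387 m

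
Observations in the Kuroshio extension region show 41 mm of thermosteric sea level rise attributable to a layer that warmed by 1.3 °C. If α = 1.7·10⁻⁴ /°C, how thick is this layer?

H = Δh/(αΔT) = 0.041 / (1.7×10⁻⁴ × 1.3) ≈ 185.5 m

about 190 m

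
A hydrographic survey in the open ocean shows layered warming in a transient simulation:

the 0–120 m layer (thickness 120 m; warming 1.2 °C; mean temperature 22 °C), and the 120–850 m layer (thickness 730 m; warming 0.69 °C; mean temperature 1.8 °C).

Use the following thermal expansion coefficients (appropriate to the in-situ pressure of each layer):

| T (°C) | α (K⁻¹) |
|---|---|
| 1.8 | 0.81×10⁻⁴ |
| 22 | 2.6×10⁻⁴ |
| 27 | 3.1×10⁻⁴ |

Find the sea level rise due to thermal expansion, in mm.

Layer 1 at 22 °C → α = 2.6×10⁻⁴ K⁻¹
Layer 2 at 1.8 °C → α = 0.81×10⁻⁴ K⁻¹
2.6×10⁻⁴ × 120 × 1.2 = 0.03744 m
120–850 m: 730 × 0.81×10⁻⁴ × 0.69 = 0.0407997 m
Δh = 0.03744 + 0.0407997 = 0.0782397 m ≈ 78.2 mm

Δh = 78.2 mm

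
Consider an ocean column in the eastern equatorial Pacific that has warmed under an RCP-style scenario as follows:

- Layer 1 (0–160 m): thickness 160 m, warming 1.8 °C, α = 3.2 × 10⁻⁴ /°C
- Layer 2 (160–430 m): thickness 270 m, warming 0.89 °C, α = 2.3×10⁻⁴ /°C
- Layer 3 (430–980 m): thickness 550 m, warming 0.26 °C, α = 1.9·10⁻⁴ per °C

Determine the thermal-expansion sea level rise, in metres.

Layer 1: 1.8 × 160 × 3.2×10⁻⁴ = 0.09216 m
2.3×10⁻⁴ × 0.89 × 270 = 0.055269 m
1.9×10⁻⁴ × 0.26 × 550 = 0.02717 m
Δh = 0.09216 + 0.055269 + 0.02717 = 0.174599 m

0.175 m of thermosteric rise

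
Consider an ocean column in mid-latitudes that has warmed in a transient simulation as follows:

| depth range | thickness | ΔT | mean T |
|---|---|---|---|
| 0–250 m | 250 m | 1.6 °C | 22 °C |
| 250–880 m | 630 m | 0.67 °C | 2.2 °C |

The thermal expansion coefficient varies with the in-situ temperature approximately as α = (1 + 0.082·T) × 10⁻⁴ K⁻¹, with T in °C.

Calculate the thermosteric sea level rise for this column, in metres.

Layer 1: α = (1 + 0.082×22)×10⁻⁴ = 2.804×10⁻⁴ K⁻¹
Layer 2: α = (1 + 0.082×2.2)×10⁻⁴ = 1.1804×10⁻⁴ K⁻¹
Layer 1: 2.804×10⁻⁴ × 1.6 × 250 = 0.11216 m
250–880 m: 1.1804×10⁻⁴ × 630 × 0.67 = 0.049824684 m
Δh = 0.11216 + 0.049824684 = 0.161984684 m

Δh ≈ 0.16 m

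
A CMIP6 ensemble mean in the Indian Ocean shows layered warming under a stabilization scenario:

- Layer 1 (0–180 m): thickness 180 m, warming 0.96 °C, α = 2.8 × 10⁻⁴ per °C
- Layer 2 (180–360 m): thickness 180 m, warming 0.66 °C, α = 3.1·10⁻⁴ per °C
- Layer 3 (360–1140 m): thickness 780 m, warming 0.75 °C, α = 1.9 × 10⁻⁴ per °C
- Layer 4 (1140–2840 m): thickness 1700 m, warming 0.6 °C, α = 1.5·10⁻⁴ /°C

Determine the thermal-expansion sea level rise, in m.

0.349 m of thermosteric rise

Layer 1: 0.96 × 2.8×10⁻⁴ × 180 = 0.048384 m
180–360 m: 0.66 × 180 × 3.1×10⁻⁴ = 0.036828 m
360–1140 m: 780 × 1.9×10⁻⁴ × 0.75 = 0.11115 m
Layer 4: 1700 × 1.5×10⁻⁴ × 0.6 = 0.15300 m
Δh = 0.048384 + 0.036828 + 0.11115 + 0.15300 = 0.349362 m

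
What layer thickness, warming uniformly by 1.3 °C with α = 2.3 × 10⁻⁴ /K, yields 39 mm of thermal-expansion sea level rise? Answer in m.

H = Δh/(αΔT) = 0.039 / (2.3×10⁻⁴ × 1.3) ≈ 130.4 m

130 m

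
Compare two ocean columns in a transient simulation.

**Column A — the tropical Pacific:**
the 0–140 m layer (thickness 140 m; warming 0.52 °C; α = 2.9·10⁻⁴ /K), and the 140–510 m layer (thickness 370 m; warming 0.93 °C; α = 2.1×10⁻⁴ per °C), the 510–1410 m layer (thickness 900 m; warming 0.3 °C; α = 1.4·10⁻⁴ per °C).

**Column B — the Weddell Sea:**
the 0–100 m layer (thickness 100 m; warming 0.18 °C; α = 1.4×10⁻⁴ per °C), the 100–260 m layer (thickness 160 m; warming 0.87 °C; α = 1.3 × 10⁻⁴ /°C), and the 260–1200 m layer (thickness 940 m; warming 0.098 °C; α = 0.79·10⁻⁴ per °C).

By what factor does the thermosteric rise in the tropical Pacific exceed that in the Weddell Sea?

A Layer 1: 140 × 2.9×10⁻⁴ × 0.52 = 0.021112 m
A 140–510 m: 0.93 × 370 × 2.1×10⁻⁴ = 0.072261 m
A 510–1410 m: 900 × 0.3 × 1.4×10⁻⁴ = 0.03780 m
A total: 0.131173 m
B 0–100 m: 0.18 × 1.4×10⁻⁴ × 100 = 0.00252 m
B Layer 2: 1.3×10⁻⁴ × 160 × 0.87 = 0.018096 m
B Layer 3: 0.79×10⁻⁴ × 0.098 × 940 = 0.00727748 m
B total: 0.02789348 m
Ratio: 0.131173 / 0.02789348 ≈ 4.703

4.7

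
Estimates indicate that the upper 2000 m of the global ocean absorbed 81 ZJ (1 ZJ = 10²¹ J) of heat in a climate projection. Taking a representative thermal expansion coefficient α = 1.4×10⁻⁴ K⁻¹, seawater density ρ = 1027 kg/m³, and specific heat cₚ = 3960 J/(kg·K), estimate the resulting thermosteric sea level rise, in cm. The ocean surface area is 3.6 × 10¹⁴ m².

Per unit area: Q = 81×10²¹ / (3.6×10¹⁴) = 2.25×10⁸ J/m²
Δh = αQ/(ρcₚ) = 1.4×10⁻⁴ × 2.25×10⁸ / (1027 × 3960) ≈ 0.0077454 m

about 0.775 cm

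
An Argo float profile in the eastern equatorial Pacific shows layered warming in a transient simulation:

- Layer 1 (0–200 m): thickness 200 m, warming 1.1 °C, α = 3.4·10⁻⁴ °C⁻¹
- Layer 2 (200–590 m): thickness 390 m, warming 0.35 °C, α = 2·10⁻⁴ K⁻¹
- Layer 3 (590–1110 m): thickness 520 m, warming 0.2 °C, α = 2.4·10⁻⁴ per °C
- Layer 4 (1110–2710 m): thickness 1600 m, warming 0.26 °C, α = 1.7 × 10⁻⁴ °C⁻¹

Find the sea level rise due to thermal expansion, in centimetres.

19.8 cm of thermosteric rise

0–200 m: 1.1 × 200 × 3.4×10⁻⁴ = 0.07480 m
Layer 2: 390 × 0.35 × 2×10⁻⁴ = 0.02730 m
Layer 3: 2.4×10⁻⁴ × 0.2 × 520 = 0.02496 m
Layer 4: 1600 × 0.26 × 1.7×10⁻⁴ = 0.07072 m
Δh = 0.07480 + 0.02730 + 0.02496 + 0.07072 = 0.19778 m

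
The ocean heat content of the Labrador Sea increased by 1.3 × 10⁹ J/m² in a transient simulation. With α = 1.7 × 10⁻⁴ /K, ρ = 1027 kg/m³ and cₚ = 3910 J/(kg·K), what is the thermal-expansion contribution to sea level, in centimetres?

Δh = αQ/(ρcₚ) = 1.7×10⁻⁴ × 1.3×10⁹ / (1027 × 3910) ≈ 0.055036 m

5.50 cm of thermosteric rise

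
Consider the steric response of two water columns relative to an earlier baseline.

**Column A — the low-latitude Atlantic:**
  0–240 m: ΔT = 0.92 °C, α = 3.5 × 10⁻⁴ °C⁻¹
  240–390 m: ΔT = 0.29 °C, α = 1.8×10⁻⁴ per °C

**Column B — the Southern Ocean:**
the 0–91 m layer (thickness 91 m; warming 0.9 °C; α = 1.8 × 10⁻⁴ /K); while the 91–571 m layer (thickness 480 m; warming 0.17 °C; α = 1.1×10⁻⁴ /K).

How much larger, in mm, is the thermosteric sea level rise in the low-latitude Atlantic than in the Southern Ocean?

61.4 mm

A 0.92 × 240 × 3.5×10⁻⁴ = 0.07728 m
A 0.29 × 1.8×10⁻⁴ × 150 = 0.00783 m
A total: 0.08511 m
B 0.9 × 91 × 1.8×10⁻⁴ = 0.014742 m
B 480 × 1.1×10⁻⁴ × 0.17 = 0.008976 m
B total: 0.023718 m
Difference: 0.08511 − 0.023718 = 0.061392 m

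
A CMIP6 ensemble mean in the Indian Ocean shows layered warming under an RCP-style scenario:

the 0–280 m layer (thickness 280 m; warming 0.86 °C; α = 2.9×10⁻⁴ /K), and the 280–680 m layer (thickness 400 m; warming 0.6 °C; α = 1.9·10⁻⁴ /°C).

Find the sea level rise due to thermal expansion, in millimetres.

0–280 m: 280 × 2.9×10⁻⁴ × 0.86 = 0.069832 m
Layer 2: 0.6 × 1.9×10⁻⁴ × 400 = 0.04560 m
Δh = 0.069832 + 0.04560 = 0.115432 m

Δh ≈ 115 mm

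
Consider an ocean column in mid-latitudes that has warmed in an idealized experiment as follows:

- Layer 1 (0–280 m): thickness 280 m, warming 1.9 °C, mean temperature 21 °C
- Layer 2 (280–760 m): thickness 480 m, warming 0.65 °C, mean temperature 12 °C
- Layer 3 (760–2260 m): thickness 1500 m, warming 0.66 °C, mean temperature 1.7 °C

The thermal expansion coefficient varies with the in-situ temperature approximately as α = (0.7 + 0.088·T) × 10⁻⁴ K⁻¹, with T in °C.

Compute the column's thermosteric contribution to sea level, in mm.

270 mm of thermosteric rise

Layer 1: α = (0.7 + 0.088×21)×10⁻⁴ = 2.548×10⁻⁴ K⁻¹
Layer 2: α = (0.7 + 0.088×12)×10⁻⁴ = 1.756×10⁻⁴ K⁻¹
Layer 3: α = (0.7 + 0.088×1.7)×10⁻⁴ = 0.8496×10⁻⁴ K⁻¹
280 × 2.548×10⁻⁴ × 1.9 = 0.1355536 m
280–760 m: 0.65 × 480 × 1.756×10⁻⁴ = 0.0547872 m
1500 × 0.8496×10⁻⁴ × 0.66 = 0.0841104 m
Δh = 0.1355536 + 0.0547872 + 0.0841104 = 0.2744512 m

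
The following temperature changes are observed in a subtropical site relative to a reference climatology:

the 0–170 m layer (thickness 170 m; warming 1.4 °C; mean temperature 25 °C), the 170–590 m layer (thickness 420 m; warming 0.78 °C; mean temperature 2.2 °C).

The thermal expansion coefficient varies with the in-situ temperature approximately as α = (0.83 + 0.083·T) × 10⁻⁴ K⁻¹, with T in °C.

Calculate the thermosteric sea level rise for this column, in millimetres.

Δh ≈ 102 mm

Layer 1: α = (0.83 + 0.083×25)×10⁻⁴ = 2.905×10⁻⁴ K⁻¹
Layer 2: α = (0.83 + 0.083×2.2)×10⁻⁴ = 1.0126×10⁻⁴ K⁻¹
170 × 1.4 × 2.905×10⁻⁴ = 0.069139 m
170–590 m: 420 × 1.0126×10⁻⁴ × 0.78 = 0.033172776 m
Δh = 0.069139 + 0.033172776 = 0.102311776 m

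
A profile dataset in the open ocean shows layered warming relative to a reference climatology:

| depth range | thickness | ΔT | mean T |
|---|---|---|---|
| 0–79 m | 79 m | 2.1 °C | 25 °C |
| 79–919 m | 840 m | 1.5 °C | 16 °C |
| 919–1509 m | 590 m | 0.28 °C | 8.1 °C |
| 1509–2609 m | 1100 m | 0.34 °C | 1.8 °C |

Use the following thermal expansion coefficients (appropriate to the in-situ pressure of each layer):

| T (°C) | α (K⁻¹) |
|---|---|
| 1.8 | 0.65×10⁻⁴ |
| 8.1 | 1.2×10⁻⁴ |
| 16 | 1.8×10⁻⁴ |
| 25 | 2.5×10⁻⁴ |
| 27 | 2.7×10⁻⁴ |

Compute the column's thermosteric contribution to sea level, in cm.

Layer 1 at 25 °C → α = 2.5×10⁻⁴ K⁻¹
Layer 2 at 16 °C → α = 1.8×10⁻⁴ K⁻¹
Layer 3 at 8.1 °C → α = 1.2×10⁻⁴ K⁻¹
Layer 4 at 1.8 °C → α = 0.65×10⁻⁴ K⁻¹
Layer 1: 2.5×10⁻⁴ × 2.1 × 79 = 0.041475 m
Layer 2: 840 × 1.5 × 1.8×10⁻⁴ = 0.22680 m
Layer 3: 590 × 1.2×10⁻⁴ × 0.28 = 0.019824 m
1100 × 0.34 × 0.65×10⁻⁴ = 0.02431 m
Δh = 0.041475 + 0.22680 + 0.019824 + 0.02431 = 0.312409 m

Δh = 31.2 cm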